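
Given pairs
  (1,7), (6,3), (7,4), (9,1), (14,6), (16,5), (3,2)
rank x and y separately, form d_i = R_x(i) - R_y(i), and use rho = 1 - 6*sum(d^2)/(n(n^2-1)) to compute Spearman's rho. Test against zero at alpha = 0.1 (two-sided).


Step 1: Rank x and y separately (midranks; no ties here).
rank(x): 1->1, 6->3, 7->4, 9->5, 14->6, 16->7, 3->2
rank(y): 7->7, 3->3, 4->4, 1->1, 6->6, 5->5, 2->2
Step 2: d_i = R_x(i) - R_y(i); compute d_i^2.
  (1-7)^2=36, (3-3)^2=0, (4-4)^2=0, (5-1)^2=16, (6-6)^2=0, (7-5)^2=4, (2-2)^2=0
sum(d^2) = 56.
Step 3: rho = 1 - 6*56 / (7*(7^2 - 1)) = 1 - 336/336 = 0.000000.
Step 4: Under H0, t = rho * sqrt((n-2)/(1-rho^2)) = 0.0000 ~ t(5).
Step 5: Two-sided p-value from the t-distribution with 5 df = 1.000000.
Step 6: alpha = 0.1. fail to reject H0.

rho = 0.0000, p = 1.000000, fail to reject H0 at alpha = 0.1.


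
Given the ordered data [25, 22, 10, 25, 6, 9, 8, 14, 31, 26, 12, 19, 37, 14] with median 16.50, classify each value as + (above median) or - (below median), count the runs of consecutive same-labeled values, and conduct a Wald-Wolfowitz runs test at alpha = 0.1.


Step 1: Compute median = 16.50; label A = above, B = below.
Labels in order: AABABBBBAABAAB  (n_A = 7, n_B = 7)
Step 2: Count runs R = 8.
Step 3: Under H0 (random ordering), E[R] = 2*n_A*n_B/(n_A+n_B) + 1 = 2*7*7/14 + 1 = 8.0000.
        Var[R] = 2*n_A*n_B*(2*n_A*n_B - n_A - n_B) / ((n_A+n_B)^2 * (n_A+n_B-1)) = 8232/2548 = 3.2308.
        SD[R] = 1.7974.
Step 4: R = E[R], so z = 0 with no continuity correction.
Step 5: Two-sided p-value via normal approximation = 2*(1 - Phi(|z|)) = 1.000000.
Step 6: alpha = 0.1. fail to reject H0.

R = 8, z = 0.0000, p = 1.000000, fail to reject H0.


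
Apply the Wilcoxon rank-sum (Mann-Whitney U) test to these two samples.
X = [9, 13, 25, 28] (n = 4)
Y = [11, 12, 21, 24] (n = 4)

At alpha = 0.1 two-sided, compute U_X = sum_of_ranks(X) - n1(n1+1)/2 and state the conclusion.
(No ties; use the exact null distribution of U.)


Step 1: Combine and sort all 8 observations; assign midranks.
sorted (value, group): (9,X), (11,Y), (12,Y), (13,X), (21,Y), (24,Y), (25,X), (28,X)
ranks: 9->1, 11->2, 12->3, 13->4, 21->5, 24->6, 25->7, 28->8
Step 2: Rank sum for X: R1 = 1 + 4 + 7 + 8 = 20.
Step 3: U_X = R1 - n1(n1+1)/2 = 20 - 4*5/2 = 20 - 10 = 10.
       U_Y = n1*n2 - U_X = 16 - 10 = 6.
Step 4: No ties, so the exact null distribution of U (based on enumerating the C(8,4) = 70 equally likely rank assignments) gives the two-sided p-value.
Step 5: p-value = 0.685714; compare to alpha = 0.1. fail to reject H0.

U_X = 10, p = 0.685714, fail to reject H0 at alpha = 0.1.


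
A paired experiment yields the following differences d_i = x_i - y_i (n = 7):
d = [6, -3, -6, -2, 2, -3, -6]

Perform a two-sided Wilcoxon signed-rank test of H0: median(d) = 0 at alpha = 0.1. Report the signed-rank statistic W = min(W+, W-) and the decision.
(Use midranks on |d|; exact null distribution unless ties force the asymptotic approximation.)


Step 1: Drop any zero differences (none here) and take |d_i|.
|d| = [6, 3, 6, 2, 2, 3, 6]
Step 2: Midrank |d_i| (ties get averaged ranks).
ranks: |6|->6, |3|->3.5, |6|->6, |2|->1.5, |2|->1.5, |3|->3.5, |6|->6
Step 3: Attach original signs; sum ranks with positive sign and with negative sign.
W+ = 6 + 1.5 = 7.5
W- = 3.5 + 6 + 1.5 + 3.5 + 6 = 20.5
(Check: W+ + W- = 28 should equal n(n+1)/2 = 28.)
Step 4: Test statistic W = min(W+, W-) = 7.5.
Step 5: Ties in |d|, so use the tie-corrected normal approximation.
        E[W] = n(n+1)/4 = 7*8/4 = 14.
        Tie groups: |d|=2 (t=2), |d|=3 (t=2), |d|=6 (t=3); sum(t^3 - t) = 36.
        Var[W] = n(n+1)(2n+1)/24 - sum(t^3-t)/48 = 840/24 - 36/48 = 34.25.
        z = (W - E[W]) / sqrt(Var[W]) = (7.5 - 14) / 5.8523 = -1.1107.
        Two-sided p = 2*Phi(z) = 0.266713.
Step 6: alpha = 0.1. fail to reject H0.

W+ = 7.5, W- = 20.5, W = min = 7.5, p = 0.266713, fail to reject H0.


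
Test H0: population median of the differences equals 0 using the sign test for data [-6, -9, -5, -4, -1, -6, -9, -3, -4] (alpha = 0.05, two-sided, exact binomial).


Step 1: Discard zero differences. Original n = 9; n_eff = number of nonzero differences = 9.
Nonzero differences (with sign): -6, -9, -5, -4, -1, -6, -9, -3, -4
Step 2: Count signs: positive = 0, negative = 9.
Step 3: Under H0: P(positive) = 0.5, so the number of positives S ~ Bin(9, 0.5).
Step 4: Two-sided exact p-value = sum of Bin(9,0.5) probabilities at or below the observed probability = 0.003906.
Step 5: alpha = 0.05. reject H0.

n_eff = 9, pos = 0, neg = 9, p = 0.003906, reject H0.


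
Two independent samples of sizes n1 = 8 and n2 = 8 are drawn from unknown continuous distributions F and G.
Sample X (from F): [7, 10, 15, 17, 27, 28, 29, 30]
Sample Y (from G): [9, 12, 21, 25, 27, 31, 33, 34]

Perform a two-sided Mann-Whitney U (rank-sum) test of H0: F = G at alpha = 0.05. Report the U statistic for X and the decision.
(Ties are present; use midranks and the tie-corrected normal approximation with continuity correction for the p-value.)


Step 1: Combine and sort all 16 observations; assign midranks.
sorted (value, group): (7,X), (9,Y), (10,X), (12,Y), (15,X), (17,X), (21,Y), (25,Y), (27,X), (27,Y), (28,X), (29,X), (30,X), (31,Y), (33,Y), (34,Y)
ranks: 7->1, 9->2, 10->3, 12->4, 15->5, 17->6, 21->7, 25->8, 27->9.5, 27->9.5, 28->11, 29->12, 30->13, 31->14, 33->15, 34->16
Step 2: Rank sum for X: R1 = 1 + 3 + 5 + 6 + 9.5 + 11 + 12 + 13 = 60.5.
Step 3: U_X = R1 - n1(n1+1)/2 = 60.5 - 8*9/2 = 60.5 - 36 = 24.5.
       U_Y = n1*n2 - U_X = 64 - 24.5 = 39.5.
Step 4: Ties are present, so use the tie-corrected normal approximation (with continuity correction) for the p-value.
Step 5: p-value = 0.461920; compare to alpha = 0.05. fail to reject H0.

U_X = 24.5, p = 0.461920, fail to reject H0 at alpha = 0.05.


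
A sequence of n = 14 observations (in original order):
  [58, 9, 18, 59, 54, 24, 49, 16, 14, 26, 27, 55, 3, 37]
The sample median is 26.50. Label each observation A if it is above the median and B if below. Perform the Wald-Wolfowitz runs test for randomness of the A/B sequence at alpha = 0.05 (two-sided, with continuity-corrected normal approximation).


Step 1: Compute median = 26.50; label A = above, B = below.
Labels in order: ABBAABABBBAABA  (n_A = 7, n_B = 7)
Step 2: Count runs R = 9.
Step 3: Under H0 (random ordering), E[R] = 2*n_A*n_B/(n_A+n_B) + 1 = 2*7*7/14 + 1 = 8.0000.
        Var[R] = 2*n_A*n_B*(2*n_A*n_B - n_A - n_B) / ((n_A+n_B)^2 * (n_A+n_B-1)) = 8232/2548 = 3.2308.
        SD[R] = 1.7974.
Step 4: Continuity-corrected z = (R - 0.5 - E[R]) / SD[R] = (9 - 0.5 - 8.0000) / 1.7974 = 0.2782.
Step 5: Two-sided p-value via normal approximation = 2*(1 - Phi(|z|)) = 0.780879.
Step 6: alpha = 0.05. fail to reject H0.

R = 9, z = 0.2782, p = 0.780879, fail to reject H0.


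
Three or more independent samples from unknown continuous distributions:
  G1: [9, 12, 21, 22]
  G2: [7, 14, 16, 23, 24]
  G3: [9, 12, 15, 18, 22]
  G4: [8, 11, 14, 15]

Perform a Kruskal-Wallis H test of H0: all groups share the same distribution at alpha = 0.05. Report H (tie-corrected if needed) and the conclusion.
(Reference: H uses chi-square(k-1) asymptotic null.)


Step 1: Combine all N = 18 observations and assign midranks.
sorted (value, group, rank): (7,G2,1), (8,G4,2), (9,G1,3.5), (9,G3,3.5), (11,G4,5), (12,G1,6.5), (12,G3,6.5), (14,G2,8.5), (14,G4,8.5), (15,G3,10.5), (15,G4,10.5), (16,G2,12), (18,G3,13), (21,G1,14), (22,G1,15.5), (22,G3,15.5), (23,G2,17), (24,G2,18)
Step 2: Sum ranks within each group.
R_1 = 39.5 (n_1 = 4)
R_2 = 56.5 (n_2 = 5)
R_3 = 49 (n_3 = 5)
R_4 = 26 (n_4 = 4)
Step 3: H = 12/(N(N+1)) * sum(R_i^2/n_i) - 3(N+1)
     = 12/(18*19) * (39.5^2/4 + 56.5^2/5 + 49^2/5 + 26^2/4) - 3*19
     = 0.035088 * 1677.71 - 57
     = 1.867105.
Step 4: Ties present; correction factor C = 1 - 30/(18^3 - 18) = 0.994840. Corrected H = 1.867105 / 0.994840 = 1.876789.
Step 5: Under H0, H ~ chi^2(3); p-value = 0.598369.
Step 6: alpha = 0.05. fail to reject H0.

H = 1.8768, df = 3, p = 0.598369, fail to reject H0.


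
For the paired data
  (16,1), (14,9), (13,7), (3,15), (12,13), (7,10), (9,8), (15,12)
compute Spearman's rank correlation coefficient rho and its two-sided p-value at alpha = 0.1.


Step 1: Rank x and y separately (midranks; no ties here).
rank(x): 16->8, 14->6, 13->5, 3->1, 12->4, 7->2, 9->3, 15->7
rank(y): 1->1, 9->4, 7->2, 15->8, 13->7, 10->5, 8->3, 12->6
Step 2: d_i = R_x(i) - R_y(i); compute d_i^2.
  (8-1)^2=49, (6-4)^2=4, (5-2)^2=9, (1-8)^2=49, (4-7)^2=9, (2-5)^2=9, (3-3)^2=0, (7-6)^2=1
sum(d^2) = 130.
Step 3: rho = 1 - 6*130 / (8*(8^2 - 1)) = 1 - 780/504 = -0.547619.
Step 4: Under H0, t = rho * sqrt((n-2)/(1-rho^2)) = -1.6031 ~ t(6).
Step 5: Two-sided p-value from the t-distribution with 6 df = 0.160026.
Step 6: alpha = 0.1. fail to reject H0.

rho = -0.5476, p = 0.160026, fail to reject H0 at alpha = 0.1.


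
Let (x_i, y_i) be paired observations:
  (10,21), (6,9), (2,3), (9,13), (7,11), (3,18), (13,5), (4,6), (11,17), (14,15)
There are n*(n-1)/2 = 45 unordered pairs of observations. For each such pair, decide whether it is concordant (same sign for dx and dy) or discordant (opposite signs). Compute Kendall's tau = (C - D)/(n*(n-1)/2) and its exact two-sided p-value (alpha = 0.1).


Step 1: Enumerate the 45 unordered pairs (i,j) with i<j and classify each by sign(x_j-x_i) * sign(y_j-y_i).
  (1,2):dx=-4,dy=-12->C; (1,3):dx=-8,dy=-18->C; (1,4):dx=-1,dy=-8->C; (1,5):dx=-3,dy=-10->C
  (1,6):dx=-7,dy=-3->C; (1,7):dx=+3,dy=-16->D; (1,8):dx=-6,dy=-15->C; (1,9):dx=+1,dy=-4->D
  (1,10):dx=+4,dy=-6->D; (2,3):dx=-4,dy=-6->C; (2,4):dx=+3,dy=+4->C; (2,5):dx=+1,dy=+2->C
  (2,6):dx=-3,dy=+9->D; (2,7):dx=+7,dy=-4->D; (2,8):dx=-2,dy=-3->C; (2,9):dx=+5,dy=+8->C
  (2,10):dx=+8,dy=+6->C; (3,4):dx=+7,dy=+10->C; (3,5):dx=+5,dy=+8->C; (3,6):dx=+1,dy=+15->C
  (3,7):dx=+11,dy=+2->C; (3,8):dx=+2,dy=+3->C; (3,9):dx=+9,dy=+14->C; (3,10):dx=+12,dy=+12->C
  (4,5):dx=-2,dy=-2->C; (4,6):dx=-6,dy=+5->D; (4,7):dx=+4,dy=-8->D; (4,8):dx=-5,dy=-7->C
  (4,9):dx=+2,dy=+4->C; (4,10):dx=+5,dy=+2->C; (5,6):dx=-4,dy=+7->D; (5,7):dx=+6,dy=-6->D
  (5,8):dx=-3,dy=-5->C; (5,9):dx=+4,dy=+6->C; (5,10):dx=+7,dy=+4->C; (6,7):dx=+10,dy=-13->D
  (6,8):dx=+1,dy=-12->D; (6,9):dx=+8,dy=-1->D; (6,10):dx=+11,dy=-3->D; (7,8):dx=-9,dy=+1->D
  (7,9):dx=-2,dy=+12->D; (7,10):dx=+1,dy=+10->C; (8,9):dx=+7,dy=+11->C; (8,10):dx=+10,dy=+9->C
  (9,10):dx=+3,dy=-2->D
Step 2: C = 29, D = 16, total pairs = 45.
Step 3: tau = (C - D)/(n(n-1)/2) = (29 - 16)/45 = 0.288889.
Step 4: Exact two-sided p-value (enumerate n! = 3628800 permutations of y under H0): p = 0.291248.
Step 5: alpha = 0.1. fail to reject H0.

tau_b = 0.2889 (C=29, D=16), p = 0.291248, fail to reject H0.


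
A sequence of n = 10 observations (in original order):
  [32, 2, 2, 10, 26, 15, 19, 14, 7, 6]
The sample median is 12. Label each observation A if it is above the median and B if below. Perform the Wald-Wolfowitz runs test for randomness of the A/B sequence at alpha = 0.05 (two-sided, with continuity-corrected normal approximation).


Step 1: Compute median = 12; label A = above, B = below.
Labels in order: ABBBAAAABB  (n_A = 5, n_B = 5)
Step 2: Count runs R = 4.
Step 3: Under H0 (random ordering), E[R] = 2*n_A*n_B/(n_A+n_B) + 1 = 2*5*5/10 + 1 = 6.0000.
        Var[R] = 2*n_A*n_B*(2*n_A*n_B - n_A - n_B) / ((n_A+n_B)^2 * (n_A+n_B-1)) = 2000/900 = 2.2222.
        SD[R] = 1.4907.
Step 4: Continuity-corrected z = (R + 0.5 - E[R]) / SD[R] = (4 + 0.5 - 6.0000) / 1.4907 = -1.0062.
Step 5: Two-sided p-value via normal approximation = 2*(1 - Phi(|z|)) = 0.314305.
Step 6: alpha = 0.05. fail to reject H0.

R = 4, z = -1.0062, p = 0.314305, fail to reject H0.


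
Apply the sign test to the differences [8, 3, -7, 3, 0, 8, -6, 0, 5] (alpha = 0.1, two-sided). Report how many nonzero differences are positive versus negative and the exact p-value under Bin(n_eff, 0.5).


Step 1: Discard zero differences. Original n = 9; n_eff = number of nonzero differences = 7.
Nonzero differences (with sign): +8, +3, -7, +3, +8, -6, +5
Step 2: Count signs: positive = 5, negative = 2.
Step 3: Under H0: P(positive) = 0.5, so the number of positives S ~ Bin(7, 0.5).
Step 4: Two-sided exact p-value = sum of Bin(7,0.5) probabilities at or below the observed probability = 0.453125.
Step 5: alpha = 0.1. fail to reject H0.

n_eff = 7, pos = 5, neg = 2, p = 0.453125, fail to reject H0.


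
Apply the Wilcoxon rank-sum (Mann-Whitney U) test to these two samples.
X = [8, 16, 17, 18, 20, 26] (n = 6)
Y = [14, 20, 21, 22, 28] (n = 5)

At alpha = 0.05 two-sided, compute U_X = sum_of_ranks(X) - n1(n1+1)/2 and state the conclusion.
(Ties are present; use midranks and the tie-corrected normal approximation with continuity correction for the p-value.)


Step 1: Combine and sort all 11 observations; assign midranks.
sorted (value, group): (8,X), (14,Y), (16,X), (17,X), (18,X), (20,X), (20,Y), (21,Y), (22,Y), (26,X), (28,Y)
ranks: 8->1, 14->2, 16->3, 17->4, 18->5, 20->6.5, 20->6.5, 21->8, 22->9, 26->10, 28->11
Step 2: Rank sum for X: R1 = 1 + 3 + 4 + 5 + 6.5 + 10 = 29.5.
Step 3: U_X = R1 - n1(n1+1)/2 = 29.5 - 6*7/2 = 29.5 - 21 = 8.5.
       U_Y = n1*n2 - U_X = 30 - 8.5 = 21.5.
Step 4: Ties are present, so use the tie-corrected normal approximation (with continuity correction) for the p-value.
Step 5: p-value = 0.272229; compare to alpha = 0.05. fail to reject H0.

U_X = 8.5, p = 0.272229, fail to reject H0 at alpha = 0.05.


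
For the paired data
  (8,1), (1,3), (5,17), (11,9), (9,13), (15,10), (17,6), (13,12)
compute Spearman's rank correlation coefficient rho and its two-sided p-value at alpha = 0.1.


Step 1: Rank x and y separately (midranks; no ties here).
rank(x): 8->3, 1->1, 5->2, 11->5, 9->4, 15->7, 17->8, 13->6
rank(y): 1->1, 3->2, 17->8, 9->4, 13->7, 10->5, 6->3, 12->6
Step 2: d_i = R_x(i) - R_y(i); compute d_i^2.
  (3-1)^2=4, (1-2)^2=1, (2-8)^2=36, (5-4)^2=1, (4-7)^2=9, (7-5)^2=4, (8-3)^2=25, (6-6)^2=0
sum(d^2) = 80.
Step 3: rho = 1 - 6*80 / (8*(8^2 - 1)) = 1 - 480/504 = 0.047619.
Step 4: Under H0, t = rho * sqrt((n-2)/(1-rho^2)) = 0.1168 ~ t(6).
Step 5: Two-sided p-value from the t-distribution with 6 df = 0.910849.
Step 6: alpha = 0.1. fail to reject H0.

rho = 0.0476, p = 0.910849, fail to reject H0 at alpha = 0.1.


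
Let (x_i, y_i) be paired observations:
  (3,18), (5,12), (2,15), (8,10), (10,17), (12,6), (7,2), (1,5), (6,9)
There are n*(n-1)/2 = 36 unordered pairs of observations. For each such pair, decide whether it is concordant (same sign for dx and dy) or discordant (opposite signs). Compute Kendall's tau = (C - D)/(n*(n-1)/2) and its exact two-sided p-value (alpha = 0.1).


Step 1: Enumerate the 36 unordered pairs (i,j) with i<j and classify each by sign(x_j-x_i) * sign(y_j-y_i).
  (1,2):dx=+2,dy=-6->D; (1,3):dx=-1,dy=-3->C; (1,4):dx=+5,dy=-8->D; (1,5):dx=+7,dy=-1->D
  (1,6):dx=+9,dy=-12->D; (1,7):dx=+4,dy=-16->D; (1,8):dx=-2,dy=-13->C; (1,9):dx=+3,dy=-9->D
  (2,3):dx=-3,dy=+3->D; (2,4):dx=+3,dy=-2->D; (2,5):dx=+5,dy=+5->C; (2,6):dx=+7,dy=-6->D
  (2,7):dx=+2,dy=-10->D; (2,8):dx=-4,dy=-7->C; (2,9):dx=+1,dy=-3->D; (3,4):dx=+6,dy=-5->D
  (3,5):dx=+8,dy=+2->C; (3,6):dx=+10,dy=-9->D; (3,7):dx=+5,dy=-13->D; (3,8):dx=-1,dy=-10->C
  (3,9):dx=+4,dy=-6->D; (4,5):dx=+2,dy=+7->C; (4,6):dx=+4,dy=-4->D; (4,7):dx=-1,dy=-8->C
  (4,8):dx=-7,dy=-5->C; (4,9):dx=-2,dy=-1->C; (5,6):dx=+2,dy=-11->D; (5,7):dx=-3,dy=-15->C
  (5,8):dx=-9,dy=-12->C; (5,9):dx=-4,dy=-8->C; (6,7):dx=-5,dy=-4->C; (6,8):dx=-11,dy=-1->C
  (6,9):dx=-6,dy=+3->D; (7,8):dx=-6,dy=+3->D; (7,9):dx=-1,dy=+7->D; (8,9):dx=+5,dy=+4->C
Step 2: C = 16, D = 20, total pairs = 36.
Step 3: tau = (C - D)/(n(n-1)/2) = (16 - 20)/36 = -0.111111.
Step 4: Exact two-sided p-value (enumerate n! = 362880 permutations of y under H0): p = 0.761414.
Step 5: alpha = 0.1. fail to reject H0.

tau_b = -0.1111 (C=16, D=20), p = 0.761414, fail to reject H0.


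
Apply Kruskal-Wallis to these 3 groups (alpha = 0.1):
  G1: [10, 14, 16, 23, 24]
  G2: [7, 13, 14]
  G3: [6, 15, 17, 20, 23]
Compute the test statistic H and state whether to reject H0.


Step 1: Combine all N = 13 observations and assign midranks.
sorted (value, group, rank): (6,G3,1), (7,G2,2), (10,G1,3), (13,G2,4), (14,G1,5.5), (14,G2,5.5), (15,G3,7), (16,G1,8), (17,G3,9), (20,G3,10), (23,G1,11.5), (23,G3,11.5), (24,G1,13)
Step 2: Sum ranks within each group.
R_1 = 41 (n_1 = 5)
R_2 = 11.5 (n_2 = 3)
R_3 = 38.5 (n_3 = 5)
Step 3: H = 12/(N(N+1)) * sum(R_i^2/n_i) - 3(N+1)
     = 12/(13*14) * (41^2/5 + 11.5^2/3 + 38.5^2/5) - 3*14
     = 0.065934 * 676.733 - 42
     = 2.619780.
Step 4: Ties present; correction factor C = 1 - 12/(13^3 - 13) = 0.994505. Corrected H = 2.619780 / 0.994505 = 2.634254.
Step 5: Under H0, H ~ chi^2(2); p-value = 0.267904.
Step 6: alpha = 0.1. fail to reject H0.

H = 2.6343, df = 2, p = 0.267904, fail to reject H0.


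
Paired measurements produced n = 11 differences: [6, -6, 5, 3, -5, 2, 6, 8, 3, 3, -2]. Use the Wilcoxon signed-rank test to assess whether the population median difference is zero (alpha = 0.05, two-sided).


Step 1: Drop any zero differences (none here) and take |d_i|.
|d| = [6, 6, 5, 3, 5, 2, 6, 8, 3, 3, 2]
Step 2: Midrank |d_i| (ties get averaged ranks).
ranks: |6|->9, |6|->9, |5|->6.5, |3|->4, |5|->6.5, |2|->1.5, |6|->9, |8|->11, |3|->4, |3|->4, |2|->1.5
Step 3: Attach original signs; sum ranks with positive sign and with negative sign.
W+ = 9 + 6.5 + 4 + 1.5 + 9 + 11 + 4 + 4 = 49
W- = 9 + 6.5 + 1.5 = 17
(Check: W+ + W- = 66 should equal n(n+1)/2 = 66.)
Step 4: Test statistic W = min(W+, W-) = 17.
Step 5: Ties in |d|, so use the tie-corrected normal approximation.
        E[W] = n(n+1)/4 = 11*12/4 = 33.
        Tie groups: |d|=2 (t=2), |d|=3 (t=3), |d|=5 (t=2), |d|=6 (t=3); sum(t^3 - t) = 60.
        Var[W] = n(n+1)(2n+1)/24 - sum(t^3-t)/48 = 3036/24 - 60/48 = 125.25.
        z = (W - E[W]) / sqrt(Var[W]) = (17 - 33) / 11.1915 = -1.4297.
        Two-sided p = 2*Phi(z) = 0.152816.
Step 6: alpha = 0.05. fail to reject H0.

W+ = 49, W- = 17, W = min = 17, p = 0.152816, fail to reject H0.


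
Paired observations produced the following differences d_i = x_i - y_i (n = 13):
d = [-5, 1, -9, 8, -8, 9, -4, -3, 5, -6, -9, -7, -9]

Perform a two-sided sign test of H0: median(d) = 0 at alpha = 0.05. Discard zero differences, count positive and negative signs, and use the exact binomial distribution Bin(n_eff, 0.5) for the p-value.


Step 1: Discard zero differences. Original n = 13; n_eff = number of nonzero differences = 13.
Nonzero differences (with sign): -5, +1, -9, +8, -8, +9, -4, -3, +5, -6, -9, -7, -9
Step 2: Count signs: positive = 4, negative = 9.
Step 3: Under H0: P(positive) = 0.5, so the number of positives S ~ Bin(13, 0.5).
Step 4: Two-sided exact p-value = sum of Bin(13,0.5) probabilities at or below the observed probability = 0.266846.
Step 5: alpha = 0.05. fail to reject H0.

n_eff = 13, pos = 4, neg = 9, p = 0.266846, fail to reject H0.


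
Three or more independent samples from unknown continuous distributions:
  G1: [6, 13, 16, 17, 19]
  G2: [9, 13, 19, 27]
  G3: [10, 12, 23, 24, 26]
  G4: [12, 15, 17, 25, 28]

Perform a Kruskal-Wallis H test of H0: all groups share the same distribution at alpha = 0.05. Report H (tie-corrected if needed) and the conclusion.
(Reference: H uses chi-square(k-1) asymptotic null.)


Step 1: Combine all N = 19 observations and assign midranks.
sorted (value, group, rank): (6,G1,1), (9,G2,2), (10,G3,3), (12,G3,4.5), (12,G4,4.5), (13,G1,6.5), (13,G2,6.5), (15,G4,8), (16,G1,9), (17,G1,10.5), (17,G4,10.5), (19,G1,12.5), (19,G2,12.5), (23,G3,14), (24,G3,15), (25,G4,16), (26,G3,17), (27,G2,18), (28,G4,19)
Step 2: Sum ranks within each group.
R_1 = 39.5 (n_1 = 5)
R_2 = 39 (n_2 = 4)
R_3 = 53.5 (n_3 = 5)
R_4 = 58 (n_4 = 5)
Step 3: H = 12/(N(N+1)) * sum(R_i^2/n_i) - 3(N+1)
     = 12/(19*20) * (39.5^2/5 + 39^2/4 + 53.5^2/5 + 58^2/5) - 3*20
     = 0.031579 * 1937.55 - 60
     = 1.185789.
Step 4: Ties present; correction factor C = 1 - 24/(19^3 - 19) = 0.996491. Corrected H = 1.185789 / 0.996491 = 1.189965.
Step 5: Under H0, H ~ chi^2(3); p-value = 0.755412.
Step 6: alpha = 0.05. fail to reject H0.

H = 1.1900, df = 3, p = 0.755412, fail to reject H0.


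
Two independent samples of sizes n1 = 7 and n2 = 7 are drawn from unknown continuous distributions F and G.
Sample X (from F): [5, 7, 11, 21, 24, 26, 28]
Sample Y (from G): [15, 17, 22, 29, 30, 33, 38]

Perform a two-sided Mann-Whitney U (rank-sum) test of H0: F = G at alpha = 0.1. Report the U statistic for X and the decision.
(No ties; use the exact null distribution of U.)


Step 1: Combine and sort all 14 observations; assign midranks.
sorted (value, group): (5,X), (7,X), (11,X), (15,Y), (17,Y), (21,X), (22,Y), (24,X), (26,X), (28,X), (29,Y), (30,Y), (33,Y), (38,Y)
ranks: 5->1, 7->2, 11->3, 15->4, 17->5, 21->6, 22->7, 24->8, 26->9, 28->10, 29->11, 30->12, 33->13, 38->14
Step 2: Rank sum for X: R1 = 1 + 2 + 3 + 6 + 8 + 9 + 10 = 39.
Step 3: U_X = R1 - n1(n1+1)/2 = 39 - 7*8/2 = 39 - 28 = 11.
       U_Y = n1*n2 - U_X = 49 - 11 = 38.
Step 4: No ties, so the exact null distribution of U (based on enumerating the C(14,7) = 3432 equally likely rank assignments) gives the two-sided p-value.
Step 5: p-value = 0.097319; compare to alpha = 0.1. reject H0.

U_X = 11, p = 0.097319, reject H0 at alpha = 0.1.


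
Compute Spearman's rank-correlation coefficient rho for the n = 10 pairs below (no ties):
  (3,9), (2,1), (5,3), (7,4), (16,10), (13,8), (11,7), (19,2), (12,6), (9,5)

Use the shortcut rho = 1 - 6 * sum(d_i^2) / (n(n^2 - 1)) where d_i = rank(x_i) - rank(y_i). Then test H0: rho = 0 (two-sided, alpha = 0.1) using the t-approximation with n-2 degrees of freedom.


Step 1: Rank x and y separately (midranks; no ties here).
rank(x): 3->2, 2->1, 5->3, 7->4, 16->9, 13->8, 11->6, 19->10, 12->7, 9->5
rank(y): 9->9, 1->1, 3->3, 4->4, 10->10, 8->8, 7->7, 2->2, 6->6, 5->5
Step 2: d_i = R_x(i) - R_y(i); compute d_i^2.
  (2-9)^2=49, (1-1)^2=0, (3-3)^2=0, (4-4)^2=0, (9-10)^2=1, (8-8)^2=0, (6-7)^2=1, (10-2)^2=64, (7-6)^2=1, (5-5)^2=0
sum(d^2) = 116.
Step 3: rho = 1 - 6*116 / (10*(10^2 - 1)) = 1 - 696/990 = 0.296970.
Step 4: Under H0, t = rho * sqrt((n-2)/(1-rho^2)) = 0.8796 ~ t(8).
Step 5: Two-sided p-value from the t-distribution with 8 df = 0.404702.
Step 6: alpha = 0.1. fail to reject H0.

rho = 0.2970, p = 0.404702, fail to reject H0 at alpha = 0.1.


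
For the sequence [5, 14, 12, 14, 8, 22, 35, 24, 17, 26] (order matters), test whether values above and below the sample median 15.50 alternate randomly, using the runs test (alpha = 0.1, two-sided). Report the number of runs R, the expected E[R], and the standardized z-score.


Step 1: Compute median = 15.50; label A = above, B = below.
Labels in order: BBBBBAAAAA  (n_A = 5, n_B = 5)
Step 2: Count runs R = 2.
Step 3: Under H0 (random ordering), E[R] = 2*n_A*n_B/(n_A+n_B) + 1 = 2*5*5/10 + 1 = 6.0000.
        Var[R] = 2*n_A*n_B*(2*n_A*n_B - n_A - n_B) / ((n_A+n_B)^2 * (n_A+n_B-1)) = 2000/900 = 2.2222.
        SD[R] = 1.4907.
Step 4: Continuity-corrected z = (R + 0.5 - E[R]) / SD[R] = (2 + 0.5 - 6.0000) / 1.4907 = -2.3479.
Step 5: Two-sided p-value via normal approximation = 2*(1 - Phi(|z|)) = 0.018881.
Step 6: alpha = 0.1. reject H0.

R = 2, z = -2.3479, p = 0.018881, reject H0.


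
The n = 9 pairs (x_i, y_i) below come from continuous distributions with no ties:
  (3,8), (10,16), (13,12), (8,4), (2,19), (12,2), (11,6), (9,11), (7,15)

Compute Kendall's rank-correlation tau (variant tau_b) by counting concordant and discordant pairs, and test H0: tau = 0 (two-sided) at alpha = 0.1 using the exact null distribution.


Step 1: Enumerate the 36 unordered pairs (i,j) with i<j and classify each by sign(x_j-x_i) * sign(y_j-y_i).
  (1,2):dx=+7,dy=+8->C; (1,3):dx=+10,dy=+4->C; (1,4):dx=+5,dy=-4->D; (1,5):dx=-1,dy=+11->D
  (1,6):dx=+9,dy=-6->D; (1,7):dx=+8,dy=-2->D; (1,8):dx=+6,dy=+3->C; (1,9):dx=+4,dy=+7->C
  (2,3):dx=+3,dy=-4->D; (2,4):dx=-2,dy=-12->C; (2,5):dx=-8,dy=+3->D; (2,6):dx=+2,dy=-14->D
  (2,7):dx=+1,dy=-10->D; (2,8):dx=-1,dy=-5->C; (2,9):dx=-3,dy=-1->C; (3,4):dx=-5,dy=-8->C
  (3,5):dx=-11,dy=+7->D; (3,6):dx=-1,dy=-10->C; (3,7):dx=-2,dy=-6->C; (3,8):dx=-4,dy=-1->C
  (3,9):dx=-6,dy=+3->D; (4,5):dx=-6,dy=+15->D; (4,6):dx=+4,dy=-2->D; (4,7):dx=+3,dy=+2->C
  (4,8):dx=+1,dy=+7->C; (4,9):dx=-1,dy=+11->D; (5,6):dx=+10,dy=-17->D; (5,7):dx=+9,dy=-13->D
  (5,8):dx=+7,dy=-8->D; (5,9):dx=+5,dy=-4->D; (6,7):dx=-1,dy=+4->D; (6,8):dx=-3,dy=+9->D
  (6,9):dx=-5,dy=+13->D; (7,8):dx=-2,dy=+5->D; (7,9):dx=-4,dy=+9->D; (8,9):dx=-2,dy=+4->D
Step 2: C = 13, D = 23, total pairs = 36.
Step 3: tau = (C - D)/(n(n-1)/2) = (13 - 23)/36 = -0.277778.
Step 4: Exact two-sided p-value (enumerate n! = 362880 permutations of y under H0): p = 0.358488.
Step 5: alpha = 0.1. fail to reject H0.

tau_b = -0.2778 (C=13, D=23), p = 0.358488, fail to reject H0.


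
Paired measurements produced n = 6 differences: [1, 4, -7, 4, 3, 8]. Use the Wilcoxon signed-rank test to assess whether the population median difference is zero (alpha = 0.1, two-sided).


Step 1: Drop any zero differences (none here) and take |d_i|.
|d| = [1, 4, 7, 4, 3, 8]
Step 2: Midrank |d_i| (ties get averaged ranks).
ranks: |1|->1, |4|->3.5, |7|->5, |4|->3.5, |3|->2, |8|->6
Step 3: Attach original signs; sum ranks with positive sign and with negative sign.
W+ = 1 + 3.5 + 3.5 + 2 + 6 = 16
W- = 5 = 5
(Check: W+ + W- = 21 should equal n(n+1)/2 = 21.)
Step 4: Test statistic W = min(W+, W-) = 5.
Step 5: Ties in |d|, so use the tie-corrected normal approximation.
        E[W] = n(n+1)/4 = 6*7/4 = 10.5.
        Tie groups: |d|=4 (t=2); sum(t^3 - t) = 6.
        Var[W] = n(n+1)(2n+1)/24 - sum(t^3-t)/48 = 546/24 - 6/48 = 22.625.
        z = (W - E[W]) / sqrt(Var[W]) = (5 - 10.5) / 4.7566 = -1.1563.
        Two-sided p = 2*Phi(z) = 0.247561.
Step 6: alpha = 0.1. fail to reject H0.

W+ = 16, W- = 5, W = min = 5, p = 0.247561, fail to reject H0.


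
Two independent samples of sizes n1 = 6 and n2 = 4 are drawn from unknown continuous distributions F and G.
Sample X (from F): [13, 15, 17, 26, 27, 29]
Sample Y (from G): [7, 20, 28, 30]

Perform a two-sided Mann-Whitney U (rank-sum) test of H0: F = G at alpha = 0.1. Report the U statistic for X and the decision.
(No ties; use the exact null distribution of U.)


Step 1: Combine and sort all 10 observations; assign midranks.
sorted (value, group): (7,Y), (13,X), (15,X), (17,X), (20,Y), (26,X), (27,X), (28,Y), (29,X), (30,Y)
ranks: 7->1, 13->2, 15->3, 17->4, 20->5, 26->6, 27->7, 28->8, 29->9, 30->10
Step 2: Rank sum for X: R1 = 2 + 3 + 4 + 6 + 7 + 9 = 31.
Step 3: U_X = R1 - n1(n1+1)/2 = 31 - 6*7/2 = 31 - 21 = 10.
       U_Y = n1*n2 - U_X = 24 - 10 = 14.
Step 4: No ties, so the exact null distribution of U (based on enumerating the C(10,6) = 210 equally likely rank assignments) gives the two-sided p-value.
Step 5: p-value = 0.761905; compare to alpha = 0.1. fail to reject H0.

U_X = 10, p = 0.761905, fail to reject H0 at alpha = 0.1.


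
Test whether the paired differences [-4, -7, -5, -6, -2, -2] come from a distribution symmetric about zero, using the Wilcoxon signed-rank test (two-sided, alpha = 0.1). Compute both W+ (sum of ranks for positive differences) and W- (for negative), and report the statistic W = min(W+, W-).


Step 1: Drop any zero differences (none here) and take |d_i|.
|d| = [4, 7, 5, 6, 2, 2]
Step 2: Midrank |d_i| (ties get averaged ranks).
ranks: |4|->3, |7|->6, |5|->4, |6|->5, |2|->1.5, |2|->1.5
Step 3: Attach original signs; sum ranks with positive sign and with negative sign.
W+ = 0 = 0
W- = 3 + 6 + 4 + 5 + 1.5 + 1.5 = 21
(Check: W+ + W- = 21 should equal n(n+1)/2 = 21.)
Step 4: Test statistic W = min(W+, W-) = 0.
Step 5: Ties in |d|, so use the tie-corrected normal approximation.
        E[W] = n(n+1)/4 = 6*7/4 = 10.5.
        Tie groups: |d|=2 (t=2); sum(t^3 - t) = 6.
        Var[W] = n(n+1)(2n+1)/24 - sum(t^3-t)/48 = 546/24 - 6/48 = 22.625.
        z = (W - E[W]) / sqrt(Var[W]) = (0 - 10.5) / 4.7566 = -2.2075.
        Two-sided p = 2*Phi(z) = 0.027281.
Step 6: alpha = 0.1. reject H0.

W+ = 0, W- = 21, W = min = 0, p = 0.027281, reject H0.


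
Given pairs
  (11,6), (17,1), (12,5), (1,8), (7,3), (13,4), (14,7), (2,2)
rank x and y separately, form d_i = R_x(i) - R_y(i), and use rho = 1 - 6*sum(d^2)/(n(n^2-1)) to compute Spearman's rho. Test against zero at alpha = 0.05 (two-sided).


Step 1: Rank x and y separately (midranks; no ties here).
rank(x): 11->4, 17->8, 12->5, 1->1, 7->3, 13->6, 14->7, 2->2
rank(y): 6->6, 1->1, 5->5, 8->8, 3->3, 4->4, 7->7, 2->2
Step 2: d_i = R_x(i) - R_y(i); compute d_i^2.
  (4-6)^2=4, (8-1)^2=49, (5-5)^2=0, (1-8)^2=49, (3-3)^2=0, (6-4)^2=4, (7-7)^2=0, (2-2)^2=0
sum(d^2) = 106.
Step 3: rho = 1 - 6*106 / (8*(8^2 - 1)) = 1 - 636/504 = -0.261905.
Step 4: Under H0, t = rho * sqrt((n-2)/(1-rho^2)) = -0.6647 ~ t(6).
Step 5: Two-sided p-value from the t-distribution with 6 df = 0.530923.
Step 6: alpha = 0.05. fail to reject H0.

rho = -0.2619, p = 0.530923, fail to reject H0 at alpha = 0.05.


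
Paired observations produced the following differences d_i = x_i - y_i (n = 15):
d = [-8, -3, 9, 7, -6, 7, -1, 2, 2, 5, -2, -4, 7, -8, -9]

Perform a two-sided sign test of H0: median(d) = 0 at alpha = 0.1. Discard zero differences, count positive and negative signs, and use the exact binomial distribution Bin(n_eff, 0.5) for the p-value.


Step 1: Discard zero differences. Original n = 15; n_eff = number of nonzero differences = 15.
Nonzero differences (with sign): -8, -3, +9, +7, -6, +7, -1, +2, +2, +5, -2, -4, +7, -8, -9
Step 2: Count signs: positive = 7, negative = 8.
Step 3: Under H0: P(positive) = 0.5, so the number of positives S ~ Bin(15, 0.5).
Step 4: Two-sided exact p-value = sum of Bin(15,0.5) probabilities at or below the observed probability = 1.000000.
Step 5: alpha = 0.1. fail to reject H0.

n_eff = 15, pos = 7, neg = 8, p = 1.000000, fail to reject H0.


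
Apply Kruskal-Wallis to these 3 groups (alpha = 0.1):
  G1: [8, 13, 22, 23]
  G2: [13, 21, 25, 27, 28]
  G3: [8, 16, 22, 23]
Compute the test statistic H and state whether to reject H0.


Step 1: Combine all N = 13 observations and assign midranks.
sorted (value, group, rank): (8,G1,1.5), (8,G3,1.5), (13,G1,3.5), (13,G2,3.5), (16,G3,5), (21,G2,6), (22,G1,7.5), (22,G3,7.5), (23,G1,9.5), (23,G3,9.5), (25,G2,11), (27,G2,12), (28,G2,13)
Step 2: Sum ranks within each group.
R_1 = 22 (n_1 = 4)
R_2 = 45.5 (n_2 = 5)
R_3 = 23.5 (n_3 = 4)
Step 3: H = 12/(N(N+1)) * sum(R_i^2/n_i) - 3(N+1)
     = 12/(13*14) * (22^2/4 + 45.5^2/5 + 23.5^2/4) - 3*14
     = 0.065934 * 673.112 - 42
     = 2.381044.
Step 4: Ties present; correction factor C = 1 - 24/(13^3 - 13) = 0.989011. Corrected H = 2.381044 / 0.989011 = 2.407500.
Step 5: Under H0, H ~ chi^2(2); p-value = 0.300067.
Step 6: alpha = 0.1. fail to reject H0.

H = 2.4075, df = 2, p = 0.300067, fail to reject H0.


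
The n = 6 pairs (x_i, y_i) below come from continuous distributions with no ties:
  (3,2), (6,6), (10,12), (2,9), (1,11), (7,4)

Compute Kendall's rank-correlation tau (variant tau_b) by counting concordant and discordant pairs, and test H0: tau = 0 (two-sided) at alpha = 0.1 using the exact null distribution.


Step 1: Enumerate the 15 unordered pairs (i,j) with i<j and classify each by sign(x_j-x_i) * sign(y_j-y_i).
  (1,2):dx=+3,dy=+4->C; (1,3):dx=+7,dy=+10->C; (1,4):dx=-1,dy=+7->D; (1,5):dx=-2,dy=+9->D
  (1,6):dx=+4,dy=+2->C; (2,3):dx=+4,dy=+6->C; (2,4):dx=-4,dy=+3->D; (2,5):dx=-5,dy=+5->D
  (2,6):dx=+1,dy=-2->D; (3,4):dx=-8,dy=-3->C; (3,5):dx=-9,dy=-1->C; (3,6):dx=-3,dy=-8->C
  (4,5):dx=-1,dy=+2->D; (4,6):dx=+5,dy=-5->D; (5,6):dx=+6,dy=-7->D
Step 2: C = 7, D = 8, total pairs = 15.
Step 3: tau = (C - D)/(n(n-1)/2) = (7 - 8)/15 = -0.066667.
Step 4: Exact two-sided p-value (enumerate n! = 720 permutations of y under H0): p = 1.000000.
Step 5: alpha = 0.1. fail to reject H0.

tau_b = -0.0667 (C=7, D=8), p = 1.000000, fail to reject H0.


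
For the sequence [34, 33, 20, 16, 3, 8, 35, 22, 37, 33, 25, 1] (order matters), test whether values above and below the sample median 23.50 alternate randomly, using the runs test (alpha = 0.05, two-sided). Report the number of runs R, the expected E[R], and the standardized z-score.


Step 1: Compute median = 23.50; label A = above, B = below.
Labels in order: AABBBBABAAAB  (n_A = 6, n_B = 6)
Step 2: Count runs R = 6.
Step 3: Under H0 (random ordering), E[R] = 2*n_A*n_B/(n_A+n_B) + 1 = 2*6*6/12 + 1 = 7.0000.
        Var[R] = 2*n_A*n_B*(2*n_A*n_B - n_A - n_B) / ((n_A+n_B)^2 * (n_A+n_B-1)) = 4320/1584 = 2.7273.
        SD[R] = 1.6514.
Step 4: Continuity-corrected z = (R + 0.5 - E[R]) / SD[R] = (6 + 0.5 - 7.0000) / 1.6514 = -0.3028.
Step 5: Two-sided p-value via normal approximation = 2*(1 - Phi(|z|)) = 0.762069.
Step 6: alpha = 0.05. fail to reject H0.

R = 6, z = -0.3028, p = 0.762069, fail to reject H0.


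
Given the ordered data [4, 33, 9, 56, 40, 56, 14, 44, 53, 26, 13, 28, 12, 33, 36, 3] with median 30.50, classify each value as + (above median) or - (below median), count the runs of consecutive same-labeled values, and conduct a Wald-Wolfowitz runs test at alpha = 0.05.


Step 1: Compute median = 30.50; label A = above, B = below.
Labels in order: BABAAABAABBBBAAB  (n_A = 8, n_B = 8)
Step 2: Count runs R = 9.
Step 3: Under H0 (random ordering), E[R] = 2*n_A*n_B/(n_A+n_B) + 1 = 2*8*8/16 + 1 = 9.0000.
        Var[R] = 2*n_A*n_B*(2*n_A*n_B - n_A - n_B) / ((n_A+n_B)^2 * (n_A+n_B-1)) = 14336/3840 = 3.7333.
        SD[R] = 1.9322.
Step 4: R = E[R], so z = 0 with no continuity correction.
Step 5: Two-sided p-value via normal approximation = 2*(1 - Phi(|z|)) = 1.000000.
Step 6: alpha = 0.05. fail to reject H0.

R = 9, z = 0.0000, p = 1.000000, fail to reject H0.


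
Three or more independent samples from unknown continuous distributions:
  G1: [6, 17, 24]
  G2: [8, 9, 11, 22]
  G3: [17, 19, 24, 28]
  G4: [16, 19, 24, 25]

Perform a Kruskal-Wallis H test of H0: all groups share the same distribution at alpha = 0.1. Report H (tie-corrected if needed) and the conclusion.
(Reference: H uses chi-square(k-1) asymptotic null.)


Step 1: Combine all N = 15 observations and assign midranks.
sorted (value, group, rank): (6,G1,1), (8,G2,2), (9,G2,3), (11,G2,4), (16,G4,5), (17,G1,6.5), (17,G3,6.5), (19,G3,8.5), (19,G4,8.5), (22,G2,10), (24,G1,12), (24,G3,12), (24,G4,12), (25,G4,14), (28,G3,15)
Step 2: Sum ranks within each group.
R_1 = 19.5 (n_1 = 3)
R_2 = 19 (n_2 = 4)
R_3 = 42 (n_3 = 4)
R_4 = 39.5 (n_4 = 4)
Step 3: H = 12/(N(N+1)) * sum(R_i^2/n_i) - 3(N+1)
     = 12/(15*16) * (19.5^2/3 + 19^2/4 + 42^2/4 + 39.5^2/4) - 3*16
     = 0.050000 * 1048.06 - 48
     = 4.403125.
Step 4: Ties present; correction factor C = 1 - 36/(15^3 - 15) = 0.989286. Corrected H = 4.403125 / 0.989286 = 4.450812.
Step 5: Under H0, H ~ chi^2(3); p-value = 0.216720.
Step 6: alpha = 0.1. fail to reject H0.

H = 4.4508, df = 3, p = 0.216720, fail to reject H0.


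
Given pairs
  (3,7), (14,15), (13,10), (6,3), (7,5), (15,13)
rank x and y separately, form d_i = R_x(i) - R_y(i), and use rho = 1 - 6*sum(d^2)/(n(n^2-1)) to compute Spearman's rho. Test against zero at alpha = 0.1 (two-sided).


Step 1: Rank x and y separately (midranks; no ties here).
rank(x): 3->1, 14->5, 13->4, 6->2, 7->3, 15->6
rank(y): 7->3, 15->6, 10->4, 3->1, 5->2, 13->5
Step 2: d_i = R_x(i) - R_y(i); compute d_i^2.
  (1-3)^2=4, (5-6)^2=1, (4-4)^2=0, (2-1)^2=1, (3-2)^2=1, (6-5)^2=1
sum(d^2) = 8.
Step 3: rho = 1 - 6*8 / (6*(6^2 - 1)) = 1 - 48/210 = 0.771429.
Step 4: Under H0, t = rho * sqrt((n-2)/(1-rho^2)) = 2.4247 ~ t(4).
Step 5: Two-sided p-value from the t-distribution with 4 df = 0.072397.
Step 6: alpha = 0.1. reject H0.

rho = 0.7714, p = 0.072397, reject H0 at alpha = 0.1.


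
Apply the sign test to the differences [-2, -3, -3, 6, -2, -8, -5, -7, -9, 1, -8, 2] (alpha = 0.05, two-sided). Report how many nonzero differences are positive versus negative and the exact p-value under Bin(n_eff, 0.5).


Step 1: Discard zero differences. Original n = 12; n_eff = number of nonzero differences = 12.
Nonzero differences (with sign): -2, -3, -3, +6, -2, -8, -5, -7, -9, +1, -8, +2
Step 2: Count signs: positive = 3, negative = 9.
Step 3: Under H0: P(positive) = 0.5, so the number of positives S ~ Bin(12, 0.5).
Step 4: Two-sided exact p-value = sum of Bin(12,0.5) probabilities at or below the observed probability = 0.145996.
Step 5: alpha = 0.05. fail to reject H0.

n_eff = 12, pos = 3, neg = 9, p = 0.145996, fail to reject H0.


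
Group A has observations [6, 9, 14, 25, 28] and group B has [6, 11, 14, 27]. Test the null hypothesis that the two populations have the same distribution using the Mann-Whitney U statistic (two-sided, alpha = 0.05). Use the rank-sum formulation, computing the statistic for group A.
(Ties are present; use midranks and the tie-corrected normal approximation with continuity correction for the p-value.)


Step 1: Combine and sort all 9 observations; assign midranks.
sorted (value, group): (6,X), (6,Y), (9,X), (11,Y), (14,X), (14,Y), (25,X), (27,Y), (28,X)
ranks: 6->1.5, 6->1.5, 9->3, 11->4, 14->5.5, 14->5.5, 25->7, 27->8, 28->9
Step 2: Rank sum for X: R1 = 1.5 + 3 + 5.5 + 7 + 9 = 26.
Step 3: U_X = R1 - n1(n1+1)/2 = 26 - 5*6/2 = 26 - 15 = 11.
       U_Y = n1*n2 - U_X = 20 - 11 = 9.
Step 4: Ties are present, so use the tie-corrected normal approximation (with continuity correction) for the p-value.
Step 5: p-value = 0.901705; compare to alpha = 0.05. fail to reject H0.

U_X = 11, p = 0.901705, fail to reject H0 at alpha = 0.05.


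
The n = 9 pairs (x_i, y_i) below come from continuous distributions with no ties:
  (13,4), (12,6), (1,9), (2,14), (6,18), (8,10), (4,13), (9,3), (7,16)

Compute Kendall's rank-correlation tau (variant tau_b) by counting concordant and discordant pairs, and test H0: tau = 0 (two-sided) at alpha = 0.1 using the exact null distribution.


Step 1: Enumerate the 36 unordered pairs (i,j) with i<j and classify each by sign(x_j-x_i) * sign(y_j-y_i).
  (1,2):dx=-1,dy=+2->D; (1,3):dx=-12,dy=+5->D; (1,4):dx=-11,dy=+10->D; (1,5):dx=-7,dy=+14->D
  (1,6):dx=-5,dy=+6->D; (1,7):dx=-9,dy=+9->D; (1,8):dx=-4,dy=-1->C; (1,9):dx=-6,dy=+12->D
  (2,3):dx=-11,dy=+3->D; (2,4):dx=-10,dy=+8->D; (2,5):dx=-6,dy=+12->D; (2,6):dx=-4,dy=+4->D
  (2,7):dx=-8,dy=+7->D; (2,8):dx=-3,dy=-3->C; (2,9):dx=-5,dy=+10->D; (3,4):dx=+1,dy=+5->C
  (3,5):dx=+5,dy=+9->C; (3,6):dx=+7,dy=+1->C; (3,7):dx=+3,dy=+4->C; (3,8):dx=+8,dy=-6->D
  (3,9):dx=+6,dy=+7->C; (4,5):dx=+4,dy=+4->C; (4,6):dx=+6,dy=-4->D; (4,7):dx=+2,dy=-1->D
  (4,8):dx=+7,dy=-11->D; (4,9):dx=+5,dy=+2->C; (5,6):dx=+2,dy=-8->D; (5,7):dx=-2,dy=-5->C
  (5,8):dx=+3,dy=-15->D; (5,9):dx=+1,dy=-2->D; (6,7):dx=-4,dy=+3->D; (6,8):dx=+1,dy=-7->D
  (6,9):dx=-1,dy=+6->D; (7,8):dx=+5,dy=-10->D; (7,9):dx=+3,dy=+3->C; (8,9):dx=-2,dy=+13->D
Step 2: C = 11, D = 25, total pairs = 36.
Step 3: tau = (C - D)/(n(n-1)/2) = (11 - 25)/36 = -0.388889.
Step 4: Exact two-sided p-value (enumerate n! = 362880 permutations of y under H0): p = 0.180181.
Step 5: alpha = 0.1. fail to reject H0.

tau_b = -0.3889 (C=11, D=25), p = 0.180181, fail to reject H0.


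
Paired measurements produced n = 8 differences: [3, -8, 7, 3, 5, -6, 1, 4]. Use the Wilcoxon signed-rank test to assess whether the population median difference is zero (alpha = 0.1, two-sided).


Step 1: Drop any zero differences (none here) and take |d_i|.
|d| = [3, 8, 7, 3, 5, 6, 1, 4]
Step 2: Midrank |d_i| (ties get averaged ranks).
ranks: |3|->2.5, |8|->8, |7|->7, |3|->2.5, |5|->5, |6|->6, |1|->1, |4|->4
Step 3: Attach original signs; sum ranks with positive sign and with negative sign.
W+ = 2.5 + 7 + 2.5 + 5 + 1 + 4 = 22
W- = 8 + 6 = 14
(Check: W+ + W- = 36 should equal n(n+1)/2 = 36.)
Step 4: Test statistic W = min(W+, W-) = 14.
Step 5: Ties in |d|, so use the tie-corrected normal approximation.
        E[W] = n(n+1)/4 = 8*9/4 = 18.
        Tie groups: |d|=3 (t=2); sum(t^3 - t) = 6.
        Var[W] = n(n+1)(2n+1)/24 - sum(t^3-t)/48 = 1224/24 - 6/48 = 50.875.
        z = (W - E[W]) / sqrt(Var[W]) = (14 - 18) / 7.1327 = -0.5608.
        Two-sided p = 2*Phi(z) = 0.574934.
Step 6: alpha = 0.1. fail to reject H0.

W+ = 22, W- = 14, W = min = 14, p = 0.574934, fail to reject H0.


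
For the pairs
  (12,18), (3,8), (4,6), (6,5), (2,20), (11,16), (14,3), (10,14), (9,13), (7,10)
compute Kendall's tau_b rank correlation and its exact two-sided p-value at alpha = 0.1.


Step 1: Enumerate the 45 unordered pairs (i,j) with i<j and classify each by sign(x_j-x_i) * sign(y_j-y_i).
  (1,2):dx=-9,dy=-10->C; (1,3):dx=-8,dy=-12->C; (1,4):dx=-6,dy=-13->C; (1,5):dx=-10,dy=+2->D
  (1,6):dx=-1,dy=-2->C; (1,7):dx=+2,dy=-15->D; (1,8):dx=-2,dy=-4->C; (1,9):dx=-3,dy=-5->C
  (1,10):dx=-5,dy=-8->C; (2,3):dx=+1,dy=-2->D; (2,4):dx=+3,dy=-3->D; (2,5):dx=-1,dy=+12->D
  (2,6):dx=+8,dy=+8->C; (2,7):dx=+11,dy=-5->D; (2,8):dx=+7,dy=+6->C; (2,9):dx=+6,dy=+5->C
  (2,10):dx=+4,dy=+2->C; (3,4):dx=+2,dy=-1->D; (3,5):dx=-2,dy=+14->D; (3,6):dx=+7,dy=+10->C
  (3,7):dx=+10,dy=-3->D; (3,8):dx=+6,dy=+8->C; (3,9):dx=+5,dy=+7->C; (3,10):dx=+3,dy=+4->C
  (4,5):dx=-4,dy=+15->D; (4,6):dx=+5,dy=+11->C; (4,7):dx=+8,dy=-2->D; (4,8):dx=+4,dy=+9->C
  (4,9):dx=+3,dy=+8->C; (4,10):dx=+1,dy=+5->C; (5,6):dx=+9,dy=-4->D; (5,7):dx=+12,dy=-17->D
  (5,8):dx=+8,dy=-6->D; (5,9):dx=+7,dy=-7->D; (5,10):dx=+5,dy=-10->D; (6,7):dx=+3,dy=-13->D
  (6,8):dx=-1,dy=-2->C; (6,9):dx=-2,dy=-3->C; (6,10):dx=-4,dy=-6->C; (7,8):dx=-4,dy=+11->D
  (7,9):dx=-5,dy=+10->D; (7,10):dx=-7,dy=+7->D; (8,9):dx=-1,dy=-1->C; (8,10):dx=-3,dy=-4->C
  (9,10):dx=-2,dy=-3->C
Step 2: C = 25, D = 20, total pairs = 45.
Step 3: tau = (C - D)/(n(n-1)/2) = (25 - 20)/45 = 0.111111.
Step 4: Exact two-sided p-value (enumerate n! = 3628800 permutations of y under H0): p = 0.727490.
Step 5: alpha = 0.1. fail to reject H0.

tau_b = 0.1111 (C=25, D=20), p = 0.727490, fail to reject H0.
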